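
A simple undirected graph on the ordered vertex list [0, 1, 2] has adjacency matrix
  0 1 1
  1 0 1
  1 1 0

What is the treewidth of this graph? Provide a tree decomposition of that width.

Treewidth 2.
One optimal decomposition is:
Bags: B1 = {0, 1, 2}
Tree: (single bag)

A single bag containing all 3 vertices is trivially a valid decomposition of width 2. For the lower bound, the 3 vertices {0, 1, 2} are pairwise adjacent, and any tree decomposition puts a clique entirely inside one bag — forcing width ≥ 2. The upper and lower bounds meet at 2, so that is the treewidth.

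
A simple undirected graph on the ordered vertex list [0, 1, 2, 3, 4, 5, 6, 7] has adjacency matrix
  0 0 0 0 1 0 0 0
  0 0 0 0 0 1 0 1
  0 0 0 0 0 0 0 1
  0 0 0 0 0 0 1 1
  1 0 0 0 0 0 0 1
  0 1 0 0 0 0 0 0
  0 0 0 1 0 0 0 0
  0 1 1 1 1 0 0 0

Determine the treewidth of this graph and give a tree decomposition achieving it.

Treewidth 1.
Bags: B1 = {4, 7}  B2 = {1, 7}  B3 = {3, 7}  B4 = {1, 5}  B5 = {3, 6}  B6 = {0, 4}  B7 = {2, 7}
Tree: B1–B2, B2–B3, B2–B4, B3–B5, B1–B6, B3–B7

The largest bag has 2 vertices, giving width 1; this decomposition certifies tw(G) ≤ 1. Any graph with an edge has treewidth ≥ 1, and G has the edge 7–4. The upper and lower bounds meet at 1, so that is the treewidth.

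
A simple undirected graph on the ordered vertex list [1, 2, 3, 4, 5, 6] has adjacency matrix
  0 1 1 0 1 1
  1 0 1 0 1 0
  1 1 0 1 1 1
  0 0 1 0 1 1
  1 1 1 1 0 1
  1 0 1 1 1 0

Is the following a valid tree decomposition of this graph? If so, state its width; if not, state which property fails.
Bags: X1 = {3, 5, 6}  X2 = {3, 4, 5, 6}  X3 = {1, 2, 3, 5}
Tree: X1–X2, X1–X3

A tree decomposition must satisfy three properties: every vertex lies in some bag; for every edge, both endpoints lie together in some bag; and for every vertex, the bags containing it form a connected subtree. Here edge (1,6) lies in no bag, so the decomposition is invalid.

No — edge (1,6) lies in no bag.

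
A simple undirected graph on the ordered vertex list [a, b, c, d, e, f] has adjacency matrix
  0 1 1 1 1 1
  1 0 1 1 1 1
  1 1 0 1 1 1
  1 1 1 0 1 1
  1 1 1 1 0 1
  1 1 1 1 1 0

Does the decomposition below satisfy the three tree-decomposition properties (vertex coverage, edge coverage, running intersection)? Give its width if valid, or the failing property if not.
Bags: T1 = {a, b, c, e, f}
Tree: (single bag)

No — vertex d appears in no bag.

A tree decomposition must satisfy three properties: every vertex lies in some bag; for every edge, both endpoints lie together in some bag; and for every vertex, the bags containing it form a connected subtree. Here vertex d appears in no bag, so the decomposition is invalid.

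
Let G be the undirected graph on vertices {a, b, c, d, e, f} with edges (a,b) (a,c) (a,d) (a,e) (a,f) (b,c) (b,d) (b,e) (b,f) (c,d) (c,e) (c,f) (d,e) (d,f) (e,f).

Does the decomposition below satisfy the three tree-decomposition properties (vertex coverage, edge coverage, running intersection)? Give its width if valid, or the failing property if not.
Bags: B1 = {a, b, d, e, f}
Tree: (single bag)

No — vertex c appears in no bag.

A tree decomposition must satisfy three properties: every vertex lies in some bag; for every edge, both endpoints lie together in some bag; and for every vertex, the bags containing it form a connected subtree. Here vertex c appears in no bag, so the decomposition is invalid.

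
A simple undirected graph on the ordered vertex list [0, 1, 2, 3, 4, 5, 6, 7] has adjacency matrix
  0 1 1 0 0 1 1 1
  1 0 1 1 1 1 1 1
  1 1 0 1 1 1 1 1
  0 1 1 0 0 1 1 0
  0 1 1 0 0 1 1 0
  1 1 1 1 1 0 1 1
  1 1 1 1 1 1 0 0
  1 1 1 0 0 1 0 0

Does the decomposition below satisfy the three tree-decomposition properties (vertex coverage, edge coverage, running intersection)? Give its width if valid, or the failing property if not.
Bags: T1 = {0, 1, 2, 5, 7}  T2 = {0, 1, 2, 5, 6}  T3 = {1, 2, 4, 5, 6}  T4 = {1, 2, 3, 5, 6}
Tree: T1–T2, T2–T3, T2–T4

Checking the three conditions: (i) the bags cover all of {0, 1, 2, 3, 4, 5, 6, 7}; (ii) for each edge, some bag contains both endpoints; (iii) the bags containing any fixed vertex form a subtree. All hold, so the decomposition is valid with width 5 − 1 = 4.

Yes; width 4.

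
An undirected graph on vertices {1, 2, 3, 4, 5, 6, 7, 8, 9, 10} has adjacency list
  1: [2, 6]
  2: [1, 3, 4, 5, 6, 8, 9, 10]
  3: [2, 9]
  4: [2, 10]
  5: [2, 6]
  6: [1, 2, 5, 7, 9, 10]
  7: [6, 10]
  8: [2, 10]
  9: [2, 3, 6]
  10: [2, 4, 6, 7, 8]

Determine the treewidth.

2

A width-2 tree decomposition is:
Bags: B1 = {2, 8, 10}  B2 = {2, 6, 10}  B3 = {2, 6, 9}  B4 = {6, 7, 10}  B5 = {2, 3, 9}  B6 = {2, 4, 10}  B7 = {1, 2, 6}  B8 = {2, 5, 6}
Tree: B1–B2, B2–B3, B2–B4, B3–B5, B1–B6, B3–B7, B3–B8
The largest bag has 3 vertices, giving width 2; this decomposition certifies tw(G) ≤ 2. Conversely, {2, 8, 10} is a clique of size 3, and the vertices of any clique must share a bag in every tree decomposition; so some bag has ≥ 3 vertices and tw(G) ≥ 2. Hence tw(G) = 2 exactly.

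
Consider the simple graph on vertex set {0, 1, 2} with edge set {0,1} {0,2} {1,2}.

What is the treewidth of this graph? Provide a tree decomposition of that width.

A single bag containing all 3 vertices is trivially a valid decomposition of width 2. On the other hand G contains the 3-clique {0, 1, 2}. A clique must lie in a single bag of any decomposition, so no decomposition can have width below 2. Combining the bounds, tw(G) = 2.

Treewidth 2.
Bags: B1 = {0, 1, 2}
Tree: (single bag)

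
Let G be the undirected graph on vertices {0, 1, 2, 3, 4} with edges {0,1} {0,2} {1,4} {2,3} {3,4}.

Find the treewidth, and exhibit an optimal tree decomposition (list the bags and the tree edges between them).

Treewidth 2.
One optimal decomposition is:
Bags: B1 = {2, 3, 4}  B2 = {0, 2, 4}  B3 = {0, 1, 4}
Tree: B1–B2, B2–B3

The largest bag has 3 vertices, giving width 2; this decomposition certifies tw(G) ≤ 2. For the lower bound, G contains the cycle 4–3–2–0–1–4, so G is not a forest; only forests have treewidth ≤ 1, hence tw(G) ≥ 2. Hence tw(G) = 2 exactly.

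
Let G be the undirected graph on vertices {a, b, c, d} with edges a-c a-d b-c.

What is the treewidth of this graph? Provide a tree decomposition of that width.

Treewidth 1.
One such decomposition:
Bags: B1 = {b, c}  B2 = {a, c}  B3 = {a, d}
Tree: B1–B2, B2–B3

The largest bag has 2 vertices, giving width 1; this decomposition certifies tw(G) ≤ 1. G has an edge, so its treewidth is at least 1. Hence tw(G) = 1 exactly.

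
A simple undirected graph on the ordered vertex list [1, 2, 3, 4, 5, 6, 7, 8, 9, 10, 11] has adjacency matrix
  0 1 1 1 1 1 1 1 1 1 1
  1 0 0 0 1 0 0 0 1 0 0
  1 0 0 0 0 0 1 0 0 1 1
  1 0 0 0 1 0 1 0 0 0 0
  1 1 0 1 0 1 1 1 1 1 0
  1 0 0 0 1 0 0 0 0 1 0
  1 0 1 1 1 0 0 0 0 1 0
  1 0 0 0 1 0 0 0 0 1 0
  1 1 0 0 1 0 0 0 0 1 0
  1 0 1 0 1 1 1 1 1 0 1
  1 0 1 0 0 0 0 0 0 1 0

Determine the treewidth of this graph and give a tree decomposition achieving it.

The largest bag has 4 vertices, giving width 3; this decomposition certifies tw(G) ≤ 3. Conversely, {1, 3, 10, 11} is a clique of size 4, and the vertices of any clique must share a bag in every tree decomposition; so some bag has ≥ 4 vertices and tw(G) ≥ 3. Combining the bounds, tw(G) = 3.

Treewidth 3.
One such decomposition:
Bags: B1 = {1, 5, 7, 10}  B2 = {1, 5, 9, 10}  B3 = {1, 3, 7, 10}  B4 = {1, 5, 8, 10}  B5 = {1, 2, 5, 9}  B6 = {1, 3, 10, 11}  B7 = {1, 5, 6, 10}  B8 = {1, 4, 5, 7}
Tree: B1–B2, B1–B3, B1–B4, B2–B5, B3–B6, B4–B7, B1–B8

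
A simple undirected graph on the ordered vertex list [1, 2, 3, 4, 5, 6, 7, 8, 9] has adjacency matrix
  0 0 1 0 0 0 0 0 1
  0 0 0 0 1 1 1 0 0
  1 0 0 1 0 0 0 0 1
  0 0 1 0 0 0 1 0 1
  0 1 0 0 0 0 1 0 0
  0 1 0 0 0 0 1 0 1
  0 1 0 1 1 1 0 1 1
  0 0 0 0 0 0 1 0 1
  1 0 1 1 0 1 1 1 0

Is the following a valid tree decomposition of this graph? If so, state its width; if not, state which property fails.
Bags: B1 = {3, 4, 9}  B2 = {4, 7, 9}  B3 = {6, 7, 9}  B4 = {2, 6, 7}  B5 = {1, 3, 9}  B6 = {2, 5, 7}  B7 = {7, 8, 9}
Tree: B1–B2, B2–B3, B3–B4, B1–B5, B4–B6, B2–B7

Yes; width 2.

Every vertex of G appears in some bag (union = {1, 2, 3, 4, 5, 6, 7, 8, 9}); every edge is covered by a bag; and for each vertex v the set of bags containing v is connected in the bag tree. The decomposition is therefore valid. The largest bag has 3 vertices, so the width is 2.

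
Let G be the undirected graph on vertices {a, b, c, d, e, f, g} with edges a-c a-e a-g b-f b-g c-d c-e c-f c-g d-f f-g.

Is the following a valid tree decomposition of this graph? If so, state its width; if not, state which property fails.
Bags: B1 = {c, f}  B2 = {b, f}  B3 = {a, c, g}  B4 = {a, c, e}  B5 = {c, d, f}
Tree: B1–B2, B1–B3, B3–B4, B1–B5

No — edge (g,f) lies in no bag.

A tree decomposition must satisfy three properties: every vertex lies in some bag; for every edge, both endpoints lie together in some bag; and for every vertex, the bags containing it form a connected subtree. Here edge (g,f) lies in no bag, so the decomposition is invalid.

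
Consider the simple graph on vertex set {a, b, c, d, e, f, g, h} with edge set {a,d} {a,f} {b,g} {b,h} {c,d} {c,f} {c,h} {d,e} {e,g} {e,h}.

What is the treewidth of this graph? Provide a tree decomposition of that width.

Every bag has size at most 3, so the width is 3 − 1 = 2 and tw(G) ≤ 2. Since f–a–d–c–f is a cycle in G, G is not acyclic. Forests are exactly the graphs of treewidth ≤ 1, so tw(G) ≥ 2. The upper and lower bounds meet at 2, so that is the treewidth.

Treewidth 2.
One such decomposition:
Bags: B1 = {a, c, f}  B2 = {a, c, d}  B3 = {c, d, h}  B4 = {d, e, h}  B5 = {b, e, h}  B6 = {b, e, g}
Tree: B1–B2, B2–B3, B3–B4, B4–B5, B5–B6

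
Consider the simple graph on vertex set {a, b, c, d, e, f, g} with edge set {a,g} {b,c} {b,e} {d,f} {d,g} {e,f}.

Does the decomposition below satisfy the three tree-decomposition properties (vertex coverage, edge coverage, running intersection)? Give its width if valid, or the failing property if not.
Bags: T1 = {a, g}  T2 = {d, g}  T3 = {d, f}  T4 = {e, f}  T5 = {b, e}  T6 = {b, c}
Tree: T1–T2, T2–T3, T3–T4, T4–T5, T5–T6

Yes; width 1.

Vertex coverage: the bags together contain {a, b, c, d, e, f, g}, the full vertex set. Edge coverage: each edge of G has both endpoints in at least one bag. Running intersection: for every vertex, the bags containing it form a connected subtree. All three properties hold, so this is a valid tree decomposition of width max|bag| − 1 = 1, and hence tw(G) ≤ 1.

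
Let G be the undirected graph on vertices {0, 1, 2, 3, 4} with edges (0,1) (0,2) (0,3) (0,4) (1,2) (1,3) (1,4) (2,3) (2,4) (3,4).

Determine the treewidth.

4

A width-4 tree decomposition is:
Bags: B1 = {0, 1, 2, 3, 4}
Tree: (single bag)
With just one bag of size 5, the width is 5 − 1 = 4, so tw(G) ≤ 4. Conversely, {0, 1, 2, 3, 4} is a clique of size 5, and the vertices of any clique must share a bag in every tree decomposition; so some bag has ≥ 5 vertices and tw(G) ≥ 4. Therefore the treewidth is 4.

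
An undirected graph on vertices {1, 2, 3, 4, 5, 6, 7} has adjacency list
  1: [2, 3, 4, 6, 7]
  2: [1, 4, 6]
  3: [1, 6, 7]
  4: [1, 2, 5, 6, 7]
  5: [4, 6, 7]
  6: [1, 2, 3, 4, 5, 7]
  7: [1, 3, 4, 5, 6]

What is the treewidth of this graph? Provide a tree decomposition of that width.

The largest bag has 4 vertices, giving width 3; this decomposition certifies tw(G) ≤ 3. Conversely, {1, 3, 6, 7} is a clique of size 4, and the vertices of any clique must share a bag in every tree decomposition; so some bag has ≥ 4 vertices and tw(G) ≥ 3. Combining the bounds, tw(G) = 3.

Treewidth 3.
Bags: B1 = {4, 5, 6, 7}  B2 = {1, 4, 6, 7}  B3 = {1, 3, 6, 7}  B4 = {1, 2, 4, 6}
Tree: B1–B2, B2–B3, B2–B4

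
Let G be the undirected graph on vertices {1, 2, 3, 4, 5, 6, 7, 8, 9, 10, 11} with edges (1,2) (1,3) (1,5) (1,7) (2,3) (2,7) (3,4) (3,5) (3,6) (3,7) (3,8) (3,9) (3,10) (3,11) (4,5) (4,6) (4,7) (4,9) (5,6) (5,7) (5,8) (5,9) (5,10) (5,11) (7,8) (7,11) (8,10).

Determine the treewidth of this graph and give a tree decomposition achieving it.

Each bag holds 4 vertices, so the decomposition has width 3, which upper-bounds the treewidth. For the lower bound, the 4 vertices {1, 2, 3, 7} are pairwise adjacent, and any tree decomposition puts a clique entirely inside one bag — forcing width ≥ 3. Combining the bounds, tw(G) = 3.

Treewidth 3.
One such decomposition:
Bags: B1 = {1, 3, 5, 7}  B2 = {3, 4, 5, 7}  B3 = {3, 5, 7, 11}  B4 = {3, 5, 7, 8}  B5 = {1, 2, 3, 7}  B6 = {3, 5, 8, 10}  B7 = {3, 4, 5, 9}  B8 = {3, 4, 5, 6}
Tree: B1–B2, B2–B3, B1–B4, B1–B5, B4–B6, B2–B7, B2–B8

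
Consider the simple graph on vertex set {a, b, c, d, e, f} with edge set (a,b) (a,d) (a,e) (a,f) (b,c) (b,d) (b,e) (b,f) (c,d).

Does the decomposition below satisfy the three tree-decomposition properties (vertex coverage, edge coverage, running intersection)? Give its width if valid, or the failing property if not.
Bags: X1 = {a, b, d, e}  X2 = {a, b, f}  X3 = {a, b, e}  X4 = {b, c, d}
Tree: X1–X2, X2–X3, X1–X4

No — bags containing vertex e are not connected in the tree.

A tree decomposition must satisfy three properties: every vertex lies in some bag; for every edge, both endpoints lie together in some bag; and for every vertex, the bags containing it form a connected subtree. Here bags containing vertex e are not connected in the tree, so the decomposition is invalid.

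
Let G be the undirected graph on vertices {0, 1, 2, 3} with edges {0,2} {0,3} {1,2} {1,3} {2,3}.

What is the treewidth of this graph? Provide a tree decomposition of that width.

Each bag holds 3 vertices, so the decomposition has width 2, which upper-bounds the treewidth. On the other hand G contains the 3-clique {0, 2, 3}. A clique must lie in a single bag of any decomposition, so no decomposition can have width below 2. Therefore the treewidth is 2.

Treewidth 2.
One such decomposition:
Bags: B1 = {1, 2, 3}  B2 = {0, 2, 3}
Tree: B1–B2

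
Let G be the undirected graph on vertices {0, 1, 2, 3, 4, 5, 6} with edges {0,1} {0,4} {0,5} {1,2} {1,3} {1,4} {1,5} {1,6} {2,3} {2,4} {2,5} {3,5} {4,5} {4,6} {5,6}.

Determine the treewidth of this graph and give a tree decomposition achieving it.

The largest bag has 4 vertices, giving width 3; this decomposition certifies tw(G) ≤ 3. For the lower bound, the 4 vertices {1, 2, 3, 5} are pairwise adjacent, and any tree decomposition puts a clique entirely inside one bag — forcing width ≥ 3. Therefore the treewidth is 3.

Treewidth 3.
One optimal decomposition is:
Bags: B1 = {1, 2, 4, 5}  B2 = {1, 4, 5, 6}  B3 = {0, 1, 4, 5}  B4 = {1, 2, 3, 5}
Tree: B1–B2, B1–B3, B1–B4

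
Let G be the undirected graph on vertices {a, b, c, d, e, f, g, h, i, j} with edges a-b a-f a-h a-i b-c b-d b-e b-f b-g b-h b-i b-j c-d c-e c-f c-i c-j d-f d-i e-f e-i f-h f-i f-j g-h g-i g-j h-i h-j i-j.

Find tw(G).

A width-4 tree decomposition is:
Bags: B1 = {b, c, f, i, j}  B2 = {b, f, h, i, j}  B3 = {b, c, e, f, i}  B4 = {b, g, h, i, j}  B5 = {b, c, d, f, i}  B6 = {a, b, f, h, i}
Tree: B1–B2, B1–B3, B2–B4, B1–B5, B2–B6
Every bag has size at most 5, so the width is 5 − 1 = 4 and tw(G) ≤ 4. Conversely, {b, g, h, i, j} is a clique of size 5, and the vertices of any clique must share a bag in every tree decomposition; so some bag has ≥ 5 vertices and tw(G) ≥ 4. Hence tw(G) = 4 exactly.

4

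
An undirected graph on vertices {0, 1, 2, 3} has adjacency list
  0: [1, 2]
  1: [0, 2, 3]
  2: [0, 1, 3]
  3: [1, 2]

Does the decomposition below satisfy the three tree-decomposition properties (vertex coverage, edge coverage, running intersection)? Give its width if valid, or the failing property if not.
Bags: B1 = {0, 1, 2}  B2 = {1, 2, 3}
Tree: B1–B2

Yes; width 2.

Checking the three conditions: (i) the bags cover all of {0, 1, 2, 3}; (ii) for each edge, some bag contains both endpoints; (iii) the bags containing any fixed vertex form a subtree. All hold, so the decomposition is valid with width 3 − 1 = 2.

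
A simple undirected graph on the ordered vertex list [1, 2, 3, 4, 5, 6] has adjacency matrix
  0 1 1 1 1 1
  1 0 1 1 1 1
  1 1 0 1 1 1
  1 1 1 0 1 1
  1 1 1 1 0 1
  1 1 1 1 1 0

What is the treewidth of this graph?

5

A width-5 tree decomposition is:
Bags: B1 = {1, 2, 3, 4, 5, 6}
Tree: (single bag)
With just one bag of size 6, the width is 6 − 1 = 5, so tw(G) ≤ 5. On the other hand G contains the 6-clique {1, 2, 3, 4, 5, 6}. A clique must lie in a single bag of any decomposition, so no decomposition can have width below 5. The upper and lower bounds meet at 5, so that is the treewidth.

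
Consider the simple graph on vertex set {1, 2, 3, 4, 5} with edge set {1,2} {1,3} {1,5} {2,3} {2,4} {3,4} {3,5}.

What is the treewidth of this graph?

2

A width-2 tree decomposition is:
Bags: B1 = {2, 3, 4}  B2 = {1, 2, 3}  B3 = {1, 3, 5}
Tree: B1–B2, B2–B3
Every bag has size at most 3, so the width is 3 − 1 = 2 and tw(G) ≤ 2. For the lower bound, the 3 vertices {1, 2, 3} are pairwise adjacent, and any tree decomposition puts a clique entirely inside one bag — forcing width ≥ 2. Therefore the treewidth is 2.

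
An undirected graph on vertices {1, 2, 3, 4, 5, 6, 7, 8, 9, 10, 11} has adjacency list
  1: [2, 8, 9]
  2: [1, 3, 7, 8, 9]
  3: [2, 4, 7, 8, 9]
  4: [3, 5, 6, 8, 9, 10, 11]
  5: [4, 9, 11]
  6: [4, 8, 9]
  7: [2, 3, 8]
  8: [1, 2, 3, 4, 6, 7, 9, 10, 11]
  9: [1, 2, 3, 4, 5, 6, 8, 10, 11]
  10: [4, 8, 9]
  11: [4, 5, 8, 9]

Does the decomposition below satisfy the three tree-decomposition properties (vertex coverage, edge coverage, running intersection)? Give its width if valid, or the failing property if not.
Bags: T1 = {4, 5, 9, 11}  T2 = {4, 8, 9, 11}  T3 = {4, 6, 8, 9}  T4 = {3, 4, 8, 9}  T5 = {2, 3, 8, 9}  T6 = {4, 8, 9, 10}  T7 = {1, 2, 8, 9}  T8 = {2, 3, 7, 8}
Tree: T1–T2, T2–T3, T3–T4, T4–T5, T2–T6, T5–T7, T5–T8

Every vertex of G appears in some bag (union = {1, 2, 3, 4, 5, 6, 7, 8, 9, 10, 11}); every edge is covered by a bag; and for each vertex v the set of bags containing v is connected in the bag tree. The decomposition is therefore valid. The largest bag has 4 vertices, so the width is 3.

Yes; width 3.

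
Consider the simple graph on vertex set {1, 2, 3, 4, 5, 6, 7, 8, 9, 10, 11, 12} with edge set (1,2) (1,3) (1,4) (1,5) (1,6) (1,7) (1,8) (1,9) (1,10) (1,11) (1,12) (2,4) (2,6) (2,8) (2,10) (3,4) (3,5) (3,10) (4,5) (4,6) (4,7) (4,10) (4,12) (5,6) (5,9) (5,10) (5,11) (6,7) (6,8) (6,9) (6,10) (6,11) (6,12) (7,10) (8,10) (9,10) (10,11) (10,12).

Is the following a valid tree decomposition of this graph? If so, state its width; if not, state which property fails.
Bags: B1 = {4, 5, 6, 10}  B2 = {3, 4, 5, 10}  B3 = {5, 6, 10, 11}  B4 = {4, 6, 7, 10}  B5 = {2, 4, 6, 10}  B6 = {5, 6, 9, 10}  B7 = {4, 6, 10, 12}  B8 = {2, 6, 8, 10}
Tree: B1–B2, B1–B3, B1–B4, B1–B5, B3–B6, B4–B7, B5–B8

No — vertex 1 appears in no bag.

A tree decomposition must satisfy three properties: every vertex lies in some bag; for every edge, both endpoints lie together in some bag; and for every vertex, the bags containing it form a connected subtree. Here vertex 1 appears in no bag, so the decomposition is invalid.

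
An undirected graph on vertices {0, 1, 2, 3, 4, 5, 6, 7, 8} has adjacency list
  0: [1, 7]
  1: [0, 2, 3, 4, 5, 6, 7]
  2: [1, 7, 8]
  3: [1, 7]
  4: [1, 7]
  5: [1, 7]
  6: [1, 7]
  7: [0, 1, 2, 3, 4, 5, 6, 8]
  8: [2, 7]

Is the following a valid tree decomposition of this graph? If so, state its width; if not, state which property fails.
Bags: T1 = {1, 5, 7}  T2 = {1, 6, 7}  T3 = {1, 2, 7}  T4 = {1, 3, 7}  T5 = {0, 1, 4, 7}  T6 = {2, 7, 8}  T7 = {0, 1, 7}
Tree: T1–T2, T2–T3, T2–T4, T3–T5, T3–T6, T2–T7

No — bags containing vertex 0 are not connected in the tree.

A tree decomposition must satisfy three properties: every vertex lies in some bag; for every edge, both endpoints lie together in some bag; and for every vertex, the bags containing it form a connected subtree. Here bags containing vertex 0 are not connected in the tree, so the decomposition is invalid.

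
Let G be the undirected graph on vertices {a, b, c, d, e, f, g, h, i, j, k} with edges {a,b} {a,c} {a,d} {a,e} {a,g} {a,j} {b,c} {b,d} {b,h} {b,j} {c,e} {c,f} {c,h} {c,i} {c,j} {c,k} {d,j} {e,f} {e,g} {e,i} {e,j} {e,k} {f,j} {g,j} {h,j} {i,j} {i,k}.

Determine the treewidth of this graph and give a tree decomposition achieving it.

Every bag has size at most 4, so the width is 4 − 1 = 3 and tw(G) ≤ 3. For the lower bound, the 4 vertices {a, b, d, j} are pairwise adjacent, and any tree decomposition puts a clique entirely inside one bag — forcing width ≥ 3. The upper and lower bounds meet at 3, so that is the treewidth.

Treewidth 3.
One such decomposition:
Bags: B1 = {c, e, i, j}  B2 = {a, c, e, j}  B3 = {c, e, f, j}  B4 = {a, b, c, j}  B5 = {a, b, d, j}  B6 = {a, e, g, j}  B7 = {b, c, h, j}  B8 = {c, e, i, k}
Tree: B1–B2, B1–B3, B2–B4, B4–B5, B2–B6, B4–B7, B1–B8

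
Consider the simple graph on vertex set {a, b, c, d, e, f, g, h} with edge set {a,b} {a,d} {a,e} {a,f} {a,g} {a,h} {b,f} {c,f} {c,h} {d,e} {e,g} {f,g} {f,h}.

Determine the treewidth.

A width-2 tree decomposition is:
Bags: B1 = {a, f, g}  B2 = {a, f, h}  B3 = {a, e, g}  B4 = {a, d, e}  B5 = {a, b, f}  B6 = {c, f, h}
Tree: B1–B2, B1–B3, B3–B4, B1–B5, B2–B6
The largest bag has 3 vertices, giving width 2; this decomposition certifies tw(G) ≤ 2. On the other hand G contains the 3-clique {c, f, h}. A clique must lie in a single bag of any decomposition, so no decomposition can have width below 2. Hence tw(G) = 2 exactly.

2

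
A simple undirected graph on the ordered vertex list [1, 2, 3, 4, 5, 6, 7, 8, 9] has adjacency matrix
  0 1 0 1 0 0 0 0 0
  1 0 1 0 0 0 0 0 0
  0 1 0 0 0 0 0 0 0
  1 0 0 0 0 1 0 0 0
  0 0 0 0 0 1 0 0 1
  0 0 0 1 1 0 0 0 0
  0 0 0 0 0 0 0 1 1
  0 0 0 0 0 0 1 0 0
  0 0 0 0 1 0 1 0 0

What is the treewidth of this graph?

1

A width-1 tree decomposition is:
Bags: B1 = {2, 3}  B2 = {1, 2}  B3 = {1, 4}  B4 = {4, 6}  B5 = {5, 6}  B6 = {5, 9}  B7 = {7, 9}  B8 = {7, 8}
Tree: B1–B2, B2–B3, B3–B4, B4–B5, B5–B6, B6–B7, B7–B8
Every bag has size at most 2, so the width is 2 − 1 = 1 and tw(G) ≤ 1. Any graph with an edge has treewidth ≥ 1, and G has the edge 3–2. Hence tw(G) = 1 exactly.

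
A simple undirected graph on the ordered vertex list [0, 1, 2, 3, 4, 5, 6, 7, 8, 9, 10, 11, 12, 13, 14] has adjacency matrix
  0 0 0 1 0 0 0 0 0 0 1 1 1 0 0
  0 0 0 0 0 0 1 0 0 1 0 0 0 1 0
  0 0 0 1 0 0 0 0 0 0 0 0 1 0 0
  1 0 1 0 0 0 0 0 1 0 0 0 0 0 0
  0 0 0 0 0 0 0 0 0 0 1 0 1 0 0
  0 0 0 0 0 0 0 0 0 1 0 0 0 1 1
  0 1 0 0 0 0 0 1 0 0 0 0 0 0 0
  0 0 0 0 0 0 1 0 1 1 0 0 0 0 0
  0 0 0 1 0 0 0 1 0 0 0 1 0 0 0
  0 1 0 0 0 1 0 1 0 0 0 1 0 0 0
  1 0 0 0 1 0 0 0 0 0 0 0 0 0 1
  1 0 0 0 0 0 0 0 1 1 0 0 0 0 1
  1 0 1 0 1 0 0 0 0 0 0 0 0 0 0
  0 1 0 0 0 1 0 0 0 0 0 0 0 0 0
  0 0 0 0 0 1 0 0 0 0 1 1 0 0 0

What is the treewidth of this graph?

A width-3 tree decomposition is:
Bags: B1 = {1, 6, 7, 13}  B2 = {1, 7, 9, 13}  B3 = {5, 7, 9, 13}  B4 = {5, 7, 8, 9}  B5 = {5, 8, 9, 11}  B6 = {5, 8, 11, 14}  B7 = {3, 8, 11, 14}  B8 = {0, 3, 11, 14}  B9 = {0, 3, 10, 14}  B10 = {0, 2, 3, 10}  B11 = {0, 2, 10, 12}  B12 = {2, 4, 10, 12}
Tree: B1–B2, B2–B3, B3–B4, B4–B5, B5–B6, B6–B7, B7–B8, B8–B9, B9–B10, B10–B11, B11–B12
Each bag holds 4 vertices, so the decomposition has width 3, which upper-bounds the treewidth. For the lower bound: the 4 vertex sets {1,6,13}, {7}, {9}, {5,8,11,14} are disjoint, each induces a connected subgraph, and every pair is joined by at least one edge of G. Contracting each set to a single vertex therefore yields K_{4} as a minor, and since treewidth is minor-monotone, tw(G) ≥ tw(K_{4}) = 3. The upper and lower bounds meet at 3, so that is the treewidth.

3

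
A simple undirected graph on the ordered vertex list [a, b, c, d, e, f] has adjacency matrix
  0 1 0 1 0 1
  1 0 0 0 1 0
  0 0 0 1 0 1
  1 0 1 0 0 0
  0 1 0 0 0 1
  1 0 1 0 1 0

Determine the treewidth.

A width-2 tree decomposition is:
Bags: B1 = {c, d, f}  B2 = {a, d, f}  B3 = {a, e, f}  B4 = {a, b, e}
Tree: B1–B2, B2–B3, B3–B4
The largest bag has 3 vertices, giving width 2; this decomposition certifies tw(G) ≤ 2. The edges c–d–a–f–c form a cycle, so G is not a tree and its treewidth is at least 2. The upper and lower bounds meet at 2, so that is the treewidth.

2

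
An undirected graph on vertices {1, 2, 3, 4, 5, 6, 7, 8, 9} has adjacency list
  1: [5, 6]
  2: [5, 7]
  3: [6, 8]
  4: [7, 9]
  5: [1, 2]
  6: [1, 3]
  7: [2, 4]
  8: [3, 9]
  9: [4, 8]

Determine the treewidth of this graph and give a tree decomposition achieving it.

Treewidth 2.
One such decomposition:
Bags: B1 = {2, 4, 7}  B2 = {2, 4, 5}  B3 = {1, 4, 5}  B4 = {1, 4, 6}  B5 = {3, 4, 6}  B6 = {3, 4, 8}  B7 = {4, 8, 9}
Tree: B1–B2, B2–B3, B3–B4, B4–B5, B5–B6, B6–B7

The largest bag has 3 vertices, giving width 2; this decomposition certifies tw(G) ≤ 2. Since 4–7–2–5–1–6–3–8–9–4 is a cycle in G, G is not acyclic. Forests are exactly the graphs of treewidth ≤ 1, so tw(G) ≥ 2. Hence tw(G) = 2 exactly.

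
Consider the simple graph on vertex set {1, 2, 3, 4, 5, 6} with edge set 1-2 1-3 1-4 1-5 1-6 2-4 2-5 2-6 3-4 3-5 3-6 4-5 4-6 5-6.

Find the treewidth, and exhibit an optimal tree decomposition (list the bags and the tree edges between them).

Treewidth 4.
One such decomposition:
Bags: B1 = {1, 3, 4, 5, 6}  B2 = {1, 2, 4, 5, 6}
Tree: B1–B2

The largest bag has 5 vertices, giving width 4; this decomposition certifies tw(G) ≤ 4. Conversely, {1, 2, 4, 5, 6} is a clique of size 5, and the vertices of any clique must share a bag in every tree decomposition; so some bag has ≥ 5 vertices and tw(G) ≥ 4. The upper and lower bounds meet at 4, so that is the treewidth.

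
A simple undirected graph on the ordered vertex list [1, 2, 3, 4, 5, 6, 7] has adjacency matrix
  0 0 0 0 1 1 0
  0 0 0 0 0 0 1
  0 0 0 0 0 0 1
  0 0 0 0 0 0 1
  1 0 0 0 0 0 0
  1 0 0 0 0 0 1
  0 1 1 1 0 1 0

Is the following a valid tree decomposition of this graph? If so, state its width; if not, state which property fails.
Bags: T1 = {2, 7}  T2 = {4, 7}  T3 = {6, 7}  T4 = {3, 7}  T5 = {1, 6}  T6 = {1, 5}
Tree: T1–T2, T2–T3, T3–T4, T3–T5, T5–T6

Every vertex of G appears in some bag (union = {1, 2, 3, 4, 5, 6, 7}); every edge is covered by a bag; and for each vertex v the set of bags containing v is connected in the bag tree. The decomposition is therefore valid. The largest bag has 2 vertices, so the width is 1.

Yes; width 1.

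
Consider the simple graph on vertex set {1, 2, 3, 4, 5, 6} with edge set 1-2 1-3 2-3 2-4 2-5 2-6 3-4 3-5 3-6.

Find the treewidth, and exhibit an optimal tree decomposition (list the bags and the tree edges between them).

Treewidth 2.
Bags: B1 = {1, 2, 3}  B2 = {2, 3, 4}  B3 = {2, 3, 5}  B4 = {2, 3, 6}
Tree: B1–B2, B1–B3, B1–B4

The largest bag has 3 vertices, giving width 2; this decomposition certifies tw(G) ≤ 2. On the other hand G contains the 3-clique {1, 2, 3}. A clique must lie in a single bag of any decomposition, so no decomposition can have width below 2. Hence tw(G) = 2 exactly.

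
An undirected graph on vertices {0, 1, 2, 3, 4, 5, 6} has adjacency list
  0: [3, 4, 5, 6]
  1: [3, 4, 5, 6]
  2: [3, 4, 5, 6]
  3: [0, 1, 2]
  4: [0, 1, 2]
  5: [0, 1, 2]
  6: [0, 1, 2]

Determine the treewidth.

A width-3 tree decomposition is:
Bags: B1 = {0, 1, 2, 5}  B2 = {0, 1, 2, 6}  B3 = {0, 1, 2, 3}  B4 = {0, 1, 2, 4}
Tree: B1–B2, B2–B3, B3–B4
The largest bag has 4 vertices, giving width 3; this decomposition certifies tw(G) ≤ 3. For the lower bound: the 4 vertex sets {2,5}, {0,6}, {1}, {3} are disjoint, each induces a connected subgraph, and every pair is joined by at least one edge of G. Contracting each set to a single vertex therefore yields K_{4} as a minor, and since treewidth is minor-monotone, tw(G) ≥ tw(K_{4}) = 3. The upper and lower bounds meet at 3, so that is the treewidth.

3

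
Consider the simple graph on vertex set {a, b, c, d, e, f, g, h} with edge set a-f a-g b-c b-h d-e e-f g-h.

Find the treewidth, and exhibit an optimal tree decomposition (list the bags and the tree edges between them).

Each bag holds 2 vertices, so the decomposition has width 1, which upper-bounds the treewidth. G has an edge, so its treewidth is at least 1. The upper and lower bounds meet at 1, so that is the treewidth.

Treewidth 1.
One such decomposition:
Bags: B1 = {d, e}  B2 = {e, f}  B3 = {a, f}  B4 = {a, g}  B5 = {g, h}  B6 = {b, h}  B7 = {b, c}
Tree: B1–B2, B2–B3, B3–B4, B4–B5, B5–B6, B6–B7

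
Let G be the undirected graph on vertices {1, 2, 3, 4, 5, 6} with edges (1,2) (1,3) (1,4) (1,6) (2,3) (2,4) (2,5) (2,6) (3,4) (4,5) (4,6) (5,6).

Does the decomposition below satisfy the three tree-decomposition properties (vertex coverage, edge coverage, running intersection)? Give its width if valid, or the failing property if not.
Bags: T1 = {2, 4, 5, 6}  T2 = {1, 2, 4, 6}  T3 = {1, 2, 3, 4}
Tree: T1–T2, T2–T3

Yes; width 3.

Checking the three conditions: (i) the bags cover all of {1, 2, 3, 4, 5, 6}; (ii) for each edge, some bag contains both endpoints; (iii) the bags containing any fixed vertex form a subtree. All hold, so the decomposition is valid with width 4 − 1 = 3.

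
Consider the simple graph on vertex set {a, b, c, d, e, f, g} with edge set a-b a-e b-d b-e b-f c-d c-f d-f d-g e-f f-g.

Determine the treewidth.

A width-2 tree decomposition is:
Bags: B1 = {b, e, f}  B2 = {b, d, f}  B3 = {c, d, f}  B4 = {d, f, g}  B5 = {a, b, e}
Tree: B1–B2, B2–B3, B2–B4, B1–B5
Every bag has size at most 3, so the width is 3 − 1 = 2 and tw(G) ≤ 2. For the lower bound, the 3 vertices {a, b, e} are pairwise adjacent, and any tree decomposition puts a clique entirely inside one bag — forcing width ≥ 2. Therefore the treewidth is 2.

2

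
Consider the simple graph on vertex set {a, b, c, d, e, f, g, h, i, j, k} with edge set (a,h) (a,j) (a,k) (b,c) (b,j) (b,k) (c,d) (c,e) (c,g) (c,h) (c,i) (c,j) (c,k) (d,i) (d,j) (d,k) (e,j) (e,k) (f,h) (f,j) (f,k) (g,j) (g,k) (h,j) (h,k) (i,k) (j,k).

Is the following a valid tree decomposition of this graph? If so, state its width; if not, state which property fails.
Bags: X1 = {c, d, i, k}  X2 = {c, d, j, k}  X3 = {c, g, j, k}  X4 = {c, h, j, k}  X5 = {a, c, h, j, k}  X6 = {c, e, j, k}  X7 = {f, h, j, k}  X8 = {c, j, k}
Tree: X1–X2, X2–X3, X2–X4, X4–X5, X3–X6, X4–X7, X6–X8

A tree decomposition must satisfy three properties: every vertex lies in some bag; for every edge, both endpoints lie together in some bag; and for every vertex, the bags containing it form a connected subtree. Here vertex b appears in no bag, so the decomposition is invalid.

No — vertex b appears in no bag.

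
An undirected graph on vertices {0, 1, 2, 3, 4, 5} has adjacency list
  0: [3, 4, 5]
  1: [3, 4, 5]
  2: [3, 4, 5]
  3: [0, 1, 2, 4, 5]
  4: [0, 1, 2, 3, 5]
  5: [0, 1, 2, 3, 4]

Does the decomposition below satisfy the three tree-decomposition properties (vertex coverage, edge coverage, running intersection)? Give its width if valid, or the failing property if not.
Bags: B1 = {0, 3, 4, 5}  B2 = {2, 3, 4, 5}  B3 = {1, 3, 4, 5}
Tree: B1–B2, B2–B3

Yes; width 3.

Vertex coverage: the bags together contain {0, 1, 2, 3, 4, 5}, the full vertex set. Edge coverage: each edge of G has both endpoints in at least one bag. Running intersection: for every vertex, the bags containing it form a connected subtree. All three properties hold, so this is a valid tree decomposition of width max|bag| − 1 = 3, and hence tw(G) ≤ 3.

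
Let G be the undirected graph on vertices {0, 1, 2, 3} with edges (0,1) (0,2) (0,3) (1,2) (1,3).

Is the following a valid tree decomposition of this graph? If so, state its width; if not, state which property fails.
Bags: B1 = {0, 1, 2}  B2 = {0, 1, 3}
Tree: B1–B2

Checking the three conditions: (i) the bags cover all of {0, 1, 2, 3}; (ii) for each edge, some bag contains both endpoints; (iii) the bags containing any fixed vertex form a subtree. All hold, so the decomposition is valid with width 3 − 1 = 2.

Yes; width 2.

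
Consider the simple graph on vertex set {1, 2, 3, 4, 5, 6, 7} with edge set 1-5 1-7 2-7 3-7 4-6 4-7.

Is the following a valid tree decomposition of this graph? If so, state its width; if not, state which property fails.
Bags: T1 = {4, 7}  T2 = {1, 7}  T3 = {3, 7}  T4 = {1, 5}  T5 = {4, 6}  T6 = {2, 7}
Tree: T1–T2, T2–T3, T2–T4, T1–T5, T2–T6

Checking the three conditions: (i) the bags cover all of {1, 2, 3, 4, 5, 6, 7}; (ii) for each edge, some bag contains both endpoints; (iii) the bags containing any fixed vertex form a subtree. All hold, so the decomposition is valid with width 2 − 1 = 1.

Yes; width 1.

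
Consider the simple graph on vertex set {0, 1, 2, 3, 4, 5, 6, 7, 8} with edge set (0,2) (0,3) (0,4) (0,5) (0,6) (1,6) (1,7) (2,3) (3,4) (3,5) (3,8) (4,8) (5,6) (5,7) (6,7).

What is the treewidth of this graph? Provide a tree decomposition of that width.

Each bag holds 3 vertices, so the decomposition has width 2, which upper-bounds the treewidth. Conversely, {0, 2, 3} is a clique of size 3, and the vertices of any clique must share a bag in every tree decomposition; so some bag has ≥ 3 vertices and tw(G) ≥ 2. Combining the bounds, tw(G) = 2.

Treewidth 2.
One such decomposition:
Bags: B1 = {0, 2, 3}  B2 = {0, 3, 5}  B3 = {0, 5, 6}  B4 = {5, 6, 7}  B5 = {0, 3, 4}  B6 = {1, 6, 7}  B7 = {3, 4, 8}
Tree: B1–B2, B2–B3, B3–B4, B1–B5, B4–B6, B5–B7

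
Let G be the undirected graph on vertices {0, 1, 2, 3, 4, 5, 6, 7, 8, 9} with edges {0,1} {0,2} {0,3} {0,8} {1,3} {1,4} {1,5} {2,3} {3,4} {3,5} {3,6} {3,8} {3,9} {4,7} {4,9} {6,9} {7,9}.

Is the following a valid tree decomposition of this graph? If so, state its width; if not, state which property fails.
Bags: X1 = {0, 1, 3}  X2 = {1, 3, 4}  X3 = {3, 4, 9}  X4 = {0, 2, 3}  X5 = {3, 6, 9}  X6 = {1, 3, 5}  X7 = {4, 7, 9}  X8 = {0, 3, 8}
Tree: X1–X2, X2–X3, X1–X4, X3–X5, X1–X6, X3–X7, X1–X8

Yes; width 2.

Vertex coverage: the bags together contain {0, 1, 2, 3, 4, 5, 6, 7, 8, 9}, the full vertex set. Edge coverage: each edge of G has both endpoints in at least one bag. Running intersection: for every vertex, the bags containing it form a connected subtree. All three properties hold, so this is a valid tree decomposition of width max|bag| − 1 = 2, and hence tw(G) ≤ 2.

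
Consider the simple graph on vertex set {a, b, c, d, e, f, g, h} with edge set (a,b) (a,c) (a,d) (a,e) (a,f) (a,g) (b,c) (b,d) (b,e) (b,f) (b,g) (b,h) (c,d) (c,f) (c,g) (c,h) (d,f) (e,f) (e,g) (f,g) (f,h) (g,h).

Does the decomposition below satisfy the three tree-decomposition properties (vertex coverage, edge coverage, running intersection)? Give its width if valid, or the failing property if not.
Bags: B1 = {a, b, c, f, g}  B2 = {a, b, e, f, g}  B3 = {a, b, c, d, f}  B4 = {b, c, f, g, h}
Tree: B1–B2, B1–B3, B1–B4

Checking the three conditions: (i) the bags cover all of {a, b, c, d, e, f, g, h}; (ii) for each edge, some bag contains both endpoints; (iii) the bags containing any fixed vertex form a subtree. All hold, so the decomposition is valid with width 5 − 1 = 4.

Yes; width 4.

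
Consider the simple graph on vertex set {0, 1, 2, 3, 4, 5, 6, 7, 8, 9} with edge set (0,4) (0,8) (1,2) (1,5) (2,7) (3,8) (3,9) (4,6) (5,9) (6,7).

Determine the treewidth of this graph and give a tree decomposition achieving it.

Treewidth 2.
Bags: B1 = {1, 5, 9}  B2 = {1, 3, 9}  B3 = {1, 3, 8}  B4 = {0, 1, 8}  B5 = {0, 1, 4}  B6 = {1, 4, 6}  B7 = {1, 6, 7}  B8 = {1, 2, 7}
Tree: B1–B2, B2–B3, B3–B4, B4–B5, B5–B6, B6–B7, B7–B8

Every bag has size at most 3, so the width is 3 − 1 = 2 and tw(G) ≤ 2. For the lower bound, G contains the cycle 1–5–9–3–8–0–4–6–7–2–1, so G is not a forest; only forests have treewidth ≤ 1, hence tw(G) ≥ 2. Hence tw(G) = 2 exactly.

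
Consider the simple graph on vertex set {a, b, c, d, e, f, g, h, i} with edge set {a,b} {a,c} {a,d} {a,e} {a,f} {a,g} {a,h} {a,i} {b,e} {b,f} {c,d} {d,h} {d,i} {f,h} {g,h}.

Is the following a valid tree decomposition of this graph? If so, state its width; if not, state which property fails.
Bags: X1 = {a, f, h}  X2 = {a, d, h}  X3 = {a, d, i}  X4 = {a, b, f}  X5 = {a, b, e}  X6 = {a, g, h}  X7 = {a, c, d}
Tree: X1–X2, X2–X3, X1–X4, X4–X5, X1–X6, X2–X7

Vertex coverage: the bags together contain {a, b, c, d, e, f, g, h, i}, the full vertex set. Edge coverage: each edge of G has both endpoints in at least one bag. Running intersection: for every vertex, the bags containing it form a connected subtree. All three properties hold, so this is a valid tree decomposition of width max|bag| − 1 = 2, and hence tw(G) ≤ 2.

Yes; width 2.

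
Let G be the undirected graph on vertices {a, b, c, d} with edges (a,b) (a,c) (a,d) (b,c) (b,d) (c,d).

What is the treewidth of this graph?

A width-3 tree decomposition is:
Bags: B1 = {a, b, c, d}
Tree: (single bag)
With just one bag of size 4, the width is 4 − 1 = 3, so tw(G) ≤ 3. For the lower bound, the 4 vertices {a, b, c, d} are pairwise adjacent, and any tree decomposition puts a clique entirely inside one bag — forcing width ≥ 3. Combining the bounds, tw(G) = 3.

3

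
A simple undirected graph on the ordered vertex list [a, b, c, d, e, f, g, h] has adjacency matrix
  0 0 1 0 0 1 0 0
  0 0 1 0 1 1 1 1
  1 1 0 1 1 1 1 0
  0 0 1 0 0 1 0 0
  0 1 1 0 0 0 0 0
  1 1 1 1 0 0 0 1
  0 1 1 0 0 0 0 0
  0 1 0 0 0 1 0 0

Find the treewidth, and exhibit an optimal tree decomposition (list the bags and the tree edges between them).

Every bag has size at most 3, so the width is 3 − 1 = 2 and tw(G) ≤ 2. For the lower bound, the 3 vertices {b, f, h} are pairwise adjacent, and any tree decomposition puts a clique entirely inside one bag — forcing width ≥ 2. Hence tw(G) = 2 exactly.

Treewidth 2.
One such decomposition:
Bags: B1 = {b, c, f}  B2 = {a, c, f}  B3 = {b, f, h}  B4 = {b, c, e}  B5 = {b, c, g}  B6 = {c, d, f}
Tree: B1–B2, B1–B3, B1–B4, B1–B5, B2–B6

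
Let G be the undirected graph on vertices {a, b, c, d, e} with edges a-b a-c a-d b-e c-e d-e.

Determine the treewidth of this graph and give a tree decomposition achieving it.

Each bag holds 3 vertices, so the decomposition has width 2, which upper-bounds the treewidth. Since e–c–a–d–e is a cycle in G, G is not acyclic. Forests are exactly the graphs of treewidth ≤ 1, so tw(G) ≥ 2. The upper and lower bounds meet at 2, so that is the treewidth.

Treewidth 2.
Bags: B1 = {a, c, e}  B2 = {a, d, e}  B3 = {a, b, e}
Tree: B1–B2, B2–B3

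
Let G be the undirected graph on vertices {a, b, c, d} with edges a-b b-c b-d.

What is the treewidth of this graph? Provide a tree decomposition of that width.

Treewidth 1.
One optimal decomposition is:
Bags: B1 = {b, d}  B2 = {a, b}  B3 = {b, c}
Tree: B1–B2, B1–B3

Each bag holds 2 vertices, so the decomposition has width 1, which upper-bounds the treewidth. G has an edge, so its treewidth is at least 1. Combining the bounds, tw(G) = 1.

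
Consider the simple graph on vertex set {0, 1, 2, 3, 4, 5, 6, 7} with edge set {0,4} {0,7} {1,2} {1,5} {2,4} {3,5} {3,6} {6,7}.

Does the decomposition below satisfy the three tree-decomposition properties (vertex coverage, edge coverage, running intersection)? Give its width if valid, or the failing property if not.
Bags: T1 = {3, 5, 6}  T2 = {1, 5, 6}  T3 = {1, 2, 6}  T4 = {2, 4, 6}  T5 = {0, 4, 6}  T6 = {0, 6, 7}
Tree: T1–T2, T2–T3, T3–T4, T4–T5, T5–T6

Yes; width 2.

Checking the three conditions: (i) the bags cover all of {0, 1, 2, 3, 4, 5, 6, 7}; (ii) for each edge, some bag contains both endpoints; (iii) the bags containing any fixed vertex form a subtree. All hold, so the decomposition is valid with width 3 − 1 = 2.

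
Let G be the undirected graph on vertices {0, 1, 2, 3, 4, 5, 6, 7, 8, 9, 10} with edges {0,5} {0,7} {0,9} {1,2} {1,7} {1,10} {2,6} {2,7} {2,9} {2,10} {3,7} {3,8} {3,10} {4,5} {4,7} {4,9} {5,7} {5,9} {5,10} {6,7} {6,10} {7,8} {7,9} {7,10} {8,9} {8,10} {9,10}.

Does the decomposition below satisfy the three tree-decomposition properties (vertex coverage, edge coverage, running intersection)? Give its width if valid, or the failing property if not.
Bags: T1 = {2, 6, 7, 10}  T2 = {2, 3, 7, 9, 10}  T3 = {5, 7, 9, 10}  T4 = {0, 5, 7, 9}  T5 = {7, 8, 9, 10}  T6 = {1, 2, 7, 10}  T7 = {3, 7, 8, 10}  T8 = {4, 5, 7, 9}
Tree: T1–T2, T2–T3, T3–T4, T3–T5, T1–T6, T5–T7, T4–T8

A tree decomposition must satisfy three properties: every vertex lies in some bag; for every edge, both endpoints lie together in some bag; and for every vertex, the bags containing it form a connected subtree. Here bags containing vertex 3 are not connected in the tree, so the decomposition is invalid.

No — bags containing vertex 3 are not connected in the tree.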